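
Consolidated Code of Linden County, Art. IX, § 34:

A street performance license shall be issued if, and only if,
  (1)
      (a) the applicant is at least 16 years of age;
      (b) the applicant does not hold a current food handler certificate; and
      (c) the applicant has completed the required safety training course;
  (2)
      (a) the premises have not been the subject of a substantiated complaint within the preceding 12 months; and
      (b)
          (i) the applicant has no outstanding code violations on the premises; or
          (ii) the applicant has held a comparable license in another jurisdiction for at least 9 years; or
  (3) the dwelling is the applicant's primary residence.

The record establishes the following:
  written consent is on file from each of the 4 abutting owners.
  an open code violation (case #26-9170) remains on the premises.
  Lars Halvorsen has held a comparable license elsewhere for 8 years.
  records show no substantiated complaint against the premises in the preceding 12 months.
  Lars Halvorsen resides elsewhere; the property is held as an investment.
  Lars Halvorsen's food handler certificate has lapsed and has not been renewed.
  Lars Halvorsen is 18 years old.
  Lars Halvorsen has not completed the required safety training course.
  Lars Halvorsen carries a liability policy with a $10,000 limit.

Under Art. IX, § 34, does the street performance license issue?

No — denied.

(a) age ≥ 16 — holds.
(b) not (food handler cert.) — satisfied.
(c) safety training — not satisfied.
So (1) is not satisfied (T AND T AND F).
(a) no complaint in 12 mo. — met.
(i) no code violations — fails.
(ii) prior license ≥ 9 yr — not met.
So (b) is not satisfied (F OR F).
(2) = T AND F = false.
(3) primary residence — not met.
So Overall is not satisfied (F OR F OR F).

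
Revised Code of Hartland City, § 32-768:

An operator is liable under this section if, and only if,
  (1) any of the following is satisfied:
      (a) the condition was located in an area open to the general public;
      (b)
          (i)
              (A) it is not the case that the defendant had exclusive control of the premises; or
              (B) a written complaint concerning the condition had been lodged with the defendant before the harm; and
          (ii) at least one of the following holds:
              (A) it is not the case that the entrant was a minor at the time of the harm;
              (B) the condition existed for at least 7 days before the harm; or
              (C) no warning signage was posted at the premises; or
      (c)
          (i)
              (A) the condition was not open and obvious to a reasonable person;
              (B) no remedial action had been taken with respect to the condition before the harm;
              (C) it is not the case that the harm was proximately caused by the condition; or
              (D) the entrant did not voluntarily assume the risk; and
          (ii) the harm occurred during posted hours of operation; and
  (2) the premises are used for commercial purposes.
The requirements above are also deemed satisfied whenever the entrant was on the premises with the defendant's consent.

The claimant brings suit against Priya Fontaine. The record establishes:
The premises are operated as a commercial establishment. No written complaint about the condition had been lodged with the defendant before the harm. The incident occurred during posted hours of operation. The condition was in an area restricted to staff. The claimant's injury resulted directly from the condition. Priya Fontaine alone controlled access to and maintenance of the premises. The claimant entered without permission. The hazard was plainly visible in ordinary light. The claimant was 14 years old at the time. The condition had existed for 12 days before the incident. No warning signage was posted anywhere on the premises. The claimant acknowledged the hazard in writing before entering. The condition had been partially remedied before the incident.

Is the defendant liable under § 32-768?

(a) public area — not satisfied.
(A) not (exclusive control) — fails.
(B) complaint lodged — not satisfied.
(i) = F OR F = false.
(A) not (entrant a minor) — not met.
(B) condition ≥7 days old — satisfied.
(C) no signage posted — satisfied.
(ii): F OR T OR T → true.
So (b) is not satisfied (F AND T).
(A) not open/obvious — fails.
(B) no remedial action — fails.
(C) not (proximate cause) — fails.
(D) no assumed risk — not satisfied.
So (i) is not satisfied (F OR F OR F OR F).
(ii) during posted hours — satisfied.
So (c) is not satisfied (F AND T).
So (1) is not satisfied (F OR F OR F).
(2) commercial use — holds.
So Overall is not satisfied (F AND T).
Exception (consent to enter) — not satisfied.
Result: main false OR exception false → false.

No — not liable.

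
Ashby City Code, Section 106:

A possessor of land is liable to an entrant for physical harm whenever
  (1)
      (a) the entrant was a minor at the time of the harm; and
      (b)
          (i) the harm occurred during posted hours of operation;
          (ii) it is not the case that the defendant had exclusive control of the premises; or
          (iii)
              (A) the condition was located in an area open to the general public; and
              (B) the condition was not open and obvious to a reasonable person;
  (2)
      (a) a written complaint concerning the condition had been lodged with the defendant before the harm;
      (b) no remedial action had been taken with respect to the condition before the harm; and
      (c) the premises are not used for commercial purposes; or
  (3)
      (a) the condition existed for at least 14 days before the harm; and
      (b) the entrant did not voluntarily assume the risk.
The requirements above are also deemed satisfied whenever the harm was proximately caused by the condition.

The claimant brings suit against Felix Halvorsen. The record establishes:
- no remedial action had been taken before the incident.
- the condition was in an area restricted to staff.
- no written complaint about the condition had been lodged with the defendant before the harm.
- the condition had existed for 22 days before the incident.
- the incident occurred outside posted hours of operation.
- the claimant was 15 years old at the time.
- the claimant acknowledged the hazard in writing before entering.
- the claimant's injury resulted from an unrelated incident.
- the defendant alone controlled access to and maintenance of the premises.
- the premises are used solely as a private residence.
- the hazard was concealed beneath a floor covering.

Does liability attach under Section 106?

No — not liable.

(a) entrant a minor — satisfied.
(i) during posted hours — not met.
(ii) not (exclusive control) — not met.
(A) public area — fails.
(B) not open/obvious — holds.
(iii): F AND T → false.
(b) = F OR F OR F = false.
(1): T AND F → false.
(a) complaint lodged — fails.
(b) no remedial action — satisfied.
(c) not (commercial use) — satisfied.
So (2) is not satisfied (F AND T AND T).
(a) condition ≥14 days old — met.
(b) no assumed risk — not satisfied.
(3) = T AND F = false.
Overall: F OR F OR F → false.
Exception (proximate cause) — not satisfied.
Result: main false OR exception false → false.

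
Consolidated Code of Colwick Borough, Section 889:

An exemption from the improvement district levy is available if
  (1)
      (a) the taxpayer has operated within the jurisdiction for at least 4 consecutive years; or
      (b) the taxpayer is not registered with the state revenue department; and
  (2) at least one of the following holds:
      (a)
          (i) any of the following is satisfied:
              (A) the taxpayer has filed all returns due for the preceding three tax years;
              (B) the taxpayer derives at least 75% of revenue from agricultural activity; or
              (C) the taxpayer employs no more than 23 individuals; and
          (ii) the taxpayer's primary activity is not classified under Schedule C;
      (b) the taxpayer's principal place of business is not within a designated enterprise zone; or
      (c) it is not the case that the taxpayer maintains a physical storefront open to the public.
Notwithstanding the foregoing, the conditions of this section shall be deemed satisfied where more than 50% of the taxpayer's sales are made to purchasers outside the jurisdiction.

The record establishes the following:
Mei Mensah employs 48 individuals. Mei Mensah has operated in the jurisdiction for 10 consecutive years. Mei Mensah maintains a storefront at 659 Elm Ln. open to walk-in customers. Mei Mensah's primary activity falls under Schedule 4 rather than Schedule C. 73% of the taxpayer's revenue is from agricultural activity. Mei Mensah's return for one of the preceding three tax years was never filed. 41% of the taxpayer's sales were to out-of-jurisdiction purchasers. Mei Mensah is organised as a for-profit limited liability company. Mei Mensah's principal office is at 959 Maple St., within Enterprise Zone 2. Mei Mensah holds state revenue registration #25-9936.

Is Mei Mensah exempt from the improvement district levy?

No — not exempt.

(a) ≥ 4 yrs in jurisdiction — met.
(b) not (state-registered) — not satisfied.
So (1) is satisfied (T OR F).
(A) returns current — fails.
(B) ≥75% agricultural — not met.
(C) ≤ 23 employees — fails.
So (i) is not satisfied (F OR F OR F).
(ii) not (Schedule C activity) — holds.
(a) = F AND T = false.
(b) not (in enterprise zone) — not met.
(c) not (has storefront) — not satisfied.
(2) = F OR F OR F = false.
Overall = T AND F = false.
Exception (>50% out-of-jur. sales) — not satisfied.
Result: main false OR exception false → false.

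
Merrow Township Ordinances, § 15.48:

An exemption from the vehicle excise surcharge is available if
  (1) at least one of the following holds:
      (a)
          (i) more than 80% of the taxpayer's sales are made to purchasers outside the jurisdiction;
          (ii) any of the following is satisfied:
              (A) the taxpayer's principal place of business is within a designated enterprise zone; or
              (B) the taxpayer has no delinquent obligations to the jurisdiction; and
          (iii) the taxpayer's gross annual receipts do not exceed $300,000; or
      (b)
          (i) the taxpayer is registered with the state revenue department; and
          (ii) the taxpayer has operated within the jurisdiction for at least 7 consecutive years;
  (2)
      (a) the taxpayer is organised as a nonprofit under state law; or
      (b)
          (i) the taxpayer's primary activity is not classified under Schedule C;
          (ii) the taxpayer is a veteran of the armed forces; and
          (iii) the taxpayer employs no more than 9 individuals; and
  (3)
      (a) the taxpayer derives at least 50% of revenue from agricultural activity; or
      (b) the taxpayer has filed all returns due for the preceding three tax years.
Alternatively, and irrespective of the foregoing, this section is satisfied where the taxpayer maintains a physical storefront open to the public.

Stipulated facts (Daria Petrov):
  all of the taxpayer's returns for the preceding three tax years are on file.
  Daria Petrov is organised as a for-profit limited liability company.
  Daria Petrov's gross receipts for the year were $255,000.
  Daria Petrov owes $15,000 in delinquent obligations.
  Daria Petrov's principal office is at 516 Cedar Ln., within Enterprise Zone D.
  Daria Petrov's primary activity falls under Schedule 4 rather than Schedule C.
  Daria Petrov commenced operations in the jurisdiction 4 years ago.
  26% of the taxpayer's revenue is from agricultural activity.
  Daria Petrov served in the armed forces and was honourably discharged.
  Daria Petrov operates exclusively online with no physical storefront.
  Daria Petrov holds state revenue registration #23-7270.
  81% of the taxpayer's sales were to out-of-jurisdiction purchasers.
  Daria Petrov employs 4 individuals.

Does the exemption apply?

(i) >80% out-of-jur. sales — holds.
(A) in enterprise zone — holds.
(B) no delinquency — not satisfied.
(ii): T OR F → true.
(iii) receipts ≤ $300,000 — satisfied.
(a) = T AND T AND T = true.
(i) state-registered — met.
(ii) ≥ 7 yrs in jurisdiction — not met.
(b): T AND F → false.
So (1) is satisfied (T OR F).
(a) nonprofit — not met.
(i) not (Schedule C activity) — holds.
(ii) veteran — holds.
(iii) ≤ 9 employees — met.
So (b) is satisfied (T AND T AND T).
So (2) is satisfied (F OR T).
(a) ≥50% agricultural — not satisfied.
(b) returns current — met.
(3): F OR T → true.
Overall = T AND T AND T = true.
Exception (has storefront) — not satisfied.
Result: main true OR exception false → true.

Yes — exempt.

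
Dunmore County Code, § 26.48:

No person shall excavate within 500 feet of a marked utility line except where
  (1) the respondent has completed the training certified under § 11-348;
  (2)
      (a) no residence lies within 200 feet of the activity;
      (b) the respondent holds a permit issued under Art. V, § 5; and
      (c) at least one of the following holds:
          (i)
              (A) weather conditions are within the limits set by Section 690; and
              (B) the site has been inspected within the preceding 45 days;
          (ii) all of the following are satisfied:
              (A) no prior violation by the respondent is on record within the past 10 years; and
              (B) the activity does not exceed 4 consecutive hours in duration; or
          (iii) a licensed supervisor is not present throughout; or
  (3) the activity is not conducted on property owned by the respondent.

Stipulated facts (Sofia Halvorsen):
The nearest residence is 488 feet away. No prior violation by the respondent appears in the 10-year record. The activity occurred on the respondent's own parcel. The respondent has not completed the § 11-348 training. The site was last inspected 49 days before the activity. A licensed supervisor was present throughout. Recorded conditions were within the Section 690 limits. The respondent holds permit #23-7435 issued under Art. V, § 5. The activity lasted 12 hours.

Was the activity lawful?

No — unlawful.

(1) training certified — not satisfied.
(a) no residence in 200 ft — satisfied.
(b) holds permit — met.
(A) weather ok — met.
(B) site inspected — not satisfied.
(i): T AND F → false.
(A) no prior violation — holds.
(B) ≤ 4 hrs duration — not satisfied.
(ii): T AND F → false.
(iii) not (supervisor present) — not satisfied.
(c): F OR F OR F → false.
(2) = T AND T AND F = false.
(3) not (own property) — fails.
So Overall is not satisfied (F OR F OR F).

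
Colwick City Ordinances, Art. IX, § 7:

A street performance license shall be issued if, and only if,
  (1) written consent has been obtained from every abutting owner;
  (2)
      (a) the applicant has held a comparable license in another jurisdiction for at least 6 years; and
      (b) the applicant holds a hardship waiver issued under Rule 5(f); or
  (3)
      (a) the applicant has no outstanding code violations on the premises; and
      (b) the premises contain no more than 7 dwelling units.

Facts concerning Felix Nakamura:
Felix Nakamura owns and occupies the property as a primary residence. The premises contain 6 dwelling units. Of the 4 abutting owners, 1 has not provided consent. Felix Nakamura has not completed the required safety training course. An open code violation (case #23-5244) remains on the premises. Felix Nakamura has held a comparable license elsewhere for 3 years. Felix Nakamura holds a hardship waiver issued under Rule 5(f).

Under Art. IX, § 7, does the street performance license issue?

No — denied.

(1) all abutters consent — not satisfied.
(a) prior license ≥ 6 yr — not satisfied.
(b) hardship waiver — satisfied.
So (2) is not satisfied (F AND T).
(a) no code violations — not satisfied.
(b) ≤ 7 units — holds.
(3) = F AND T = false.
Overall: F OR F OR F → false.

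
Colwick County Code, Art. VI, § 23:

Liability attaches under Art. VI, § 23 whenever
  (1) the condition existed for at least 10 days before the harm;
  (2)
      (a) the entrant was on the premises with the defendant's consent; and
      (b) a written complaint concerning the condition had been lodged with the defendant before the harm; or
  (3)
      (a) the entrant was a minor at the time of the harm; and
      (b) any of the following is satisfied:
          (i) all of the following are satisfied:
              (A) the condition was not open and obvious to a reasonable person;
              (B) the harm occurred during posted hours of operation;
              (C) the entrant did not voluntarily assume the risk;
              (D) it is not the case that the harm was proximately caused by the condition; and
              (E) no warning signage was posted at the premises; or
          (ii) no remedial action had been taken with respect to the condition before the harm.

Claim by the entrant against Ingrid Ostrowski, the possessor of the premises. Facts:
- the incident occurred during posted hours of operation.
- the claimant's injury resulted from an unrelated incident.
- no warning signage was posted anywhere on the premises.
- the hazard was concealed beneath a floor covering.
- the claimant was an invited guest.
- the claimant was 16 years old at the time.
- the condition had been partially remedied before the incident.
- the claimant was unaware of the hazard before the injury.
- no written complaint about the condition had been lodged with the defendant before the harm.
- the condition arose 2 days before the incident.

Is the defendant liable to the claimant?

Yes — liable.

(1) condition ≥10 days old — not satisfied.
(a) consent to enter — satisfied.
(b) complaint lodged — fails.
(2): T AND F → false.
(a) entrant a minor — holds.
(A) not open/obvious — holds.
(B) during posted hours — satisfied.
(C) no assumed risk — met.
(D) not (proximate cause) — satisfied.
(E) no signage posted — satisfied.
(i): T AND T AND T AND T AND T → true.
(ii) no remedial action — not satisfied.
So (b) is satisfied (T OR F).
(3): T AND T → true.
So Overall is satisfied (F OR F OR T).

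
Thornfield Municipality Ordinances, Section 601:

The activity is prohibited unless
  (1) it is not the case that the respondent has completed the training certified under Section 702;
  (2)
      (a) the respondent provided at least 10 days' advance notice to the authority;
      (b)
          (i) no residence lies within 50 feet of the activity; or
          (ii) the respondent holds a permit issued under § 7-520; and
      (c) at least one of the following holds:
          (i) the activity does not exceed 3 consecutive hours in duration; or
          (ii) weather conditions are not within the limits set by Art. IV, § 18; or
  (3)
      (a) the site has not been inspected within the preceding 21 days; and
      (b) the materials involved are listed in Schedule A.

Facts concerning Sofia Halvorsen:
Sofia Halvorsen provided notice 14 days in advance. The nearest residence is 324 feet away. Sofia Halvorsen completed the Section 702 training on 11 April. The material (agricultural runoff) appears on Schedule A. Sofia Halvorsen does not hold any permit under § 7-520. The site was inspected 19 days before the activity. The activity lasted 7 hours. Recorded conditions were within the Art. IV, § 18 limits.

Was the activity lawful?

No — unlawful.

(1) not (training certified) — not satisfied.
(a) ≥10 days' notice — met.
(i) no residence in 50 ft — holds.
(ii) holds permit — fails.
So (b) is satisfied (T OR F).
(i) ≤ 3 hrs duration — fails.
(ii) not (weather ok) — not satisfied.
So (c) is not satisfied (F OR F).
So (2) is not satisfied (T AND T AND F).
(a) not (site inspected) — not satisfied.
(b) Schedule A material — met.
(3) = F AND T = false.
So Overall is not satisfied (F OR F OR F).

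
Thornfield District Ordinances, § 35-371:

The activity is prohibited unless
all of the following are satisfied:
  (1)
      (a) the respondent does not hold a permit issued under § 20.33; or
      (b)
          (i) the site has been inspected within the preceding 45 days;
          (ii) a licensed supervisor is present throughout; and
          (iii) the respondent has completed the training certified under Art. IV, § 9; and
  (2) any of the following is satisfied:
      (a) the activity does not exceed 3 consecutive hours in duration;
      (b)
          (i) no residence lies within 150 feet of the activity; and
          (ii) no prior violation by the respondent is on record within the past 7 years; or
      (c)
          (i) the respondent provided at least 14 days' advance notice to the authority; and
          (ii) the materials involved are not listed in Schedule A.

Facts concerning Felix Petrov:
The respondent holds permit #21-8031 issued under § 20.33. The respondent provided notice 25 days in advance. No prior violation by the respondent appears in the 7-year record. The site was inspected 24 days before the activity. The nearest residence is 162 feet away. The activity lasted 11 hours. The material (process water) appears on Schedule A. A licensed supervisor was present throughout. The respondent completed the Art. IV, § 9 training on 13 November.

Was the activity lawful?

Yes — lawful.

(a) not (holds permit) — not satisfied.
(i) site inspected — satisfied.
(ii) supervisor present — satisfied.
(iii) training certified — satisfied.
(b) = T AND T AND T = true.
(1) = F OR T = true.
(a) ≤ 3 hrs duration — not satisfied.
(i) no residence in 150 ft — satisfied.
(ii) no prior violation — holds.
So (b) is satisfied (T AND T).
(i) ≥14 days' notice — holds.
(ii) not (Schedule A material) — not satisfied.
(c): T AND F → false.
(2) = F OR T OR F = true.
So Overall is satisfied (T AND T).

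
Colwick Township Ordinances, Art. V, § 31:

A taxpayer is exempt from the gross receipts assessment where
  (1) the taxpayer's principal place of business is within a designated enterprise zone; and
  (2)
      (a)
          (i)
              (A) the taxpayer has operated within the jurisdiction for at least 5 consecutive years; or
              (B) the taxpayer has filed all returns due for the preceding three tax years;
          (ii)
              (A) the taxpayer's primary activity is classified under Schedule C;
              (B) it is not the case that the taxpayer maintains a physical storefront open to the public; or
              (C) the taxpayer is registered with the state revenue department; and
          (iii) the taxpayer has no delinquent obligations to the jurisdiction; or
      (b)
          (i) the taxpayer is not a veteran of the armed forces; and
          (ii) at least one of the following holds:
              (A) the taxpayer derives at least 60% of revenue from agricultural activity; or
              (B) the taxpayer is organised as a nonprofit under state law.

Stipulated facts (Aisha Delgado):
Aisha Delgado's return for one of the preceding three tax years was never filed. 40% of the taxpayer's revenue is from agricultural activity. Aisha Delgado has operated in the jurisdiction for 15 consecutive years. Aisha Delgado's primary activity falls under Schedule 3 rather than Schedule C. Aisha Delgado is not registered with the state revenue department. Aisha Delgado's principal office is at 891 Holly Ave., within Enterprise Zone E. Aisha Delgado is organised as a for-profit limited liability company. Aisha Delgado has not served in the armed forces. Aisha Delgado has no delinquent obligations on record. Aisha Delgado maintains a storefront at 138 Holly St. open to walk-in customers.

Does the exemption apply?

(1) in enterprise zone — met.
(A) ≥ 5 yrs in jurisdiction — satisfied.
(B) returns current — not met.
So (i) is satisfied (T OR F).
(A) Schedule C activity — fails.
(B) not (has storefront) — fails.
(C) state-registered — not met.
(ii): F OR F OR F → false.
(iii) no delinquency — satisfied.
(a): T AND F AND T → false.
(i) not (veteran) — met.
(A) ≥60% agricultural — not met.
(B) nonprofit — fails.
(ii): F OR F → false.
So (b) is not satisfied (T AND F).
So (2) is not satisfied (F OR F).
So Overall is not satisfied (T AND F).

No — not exempt.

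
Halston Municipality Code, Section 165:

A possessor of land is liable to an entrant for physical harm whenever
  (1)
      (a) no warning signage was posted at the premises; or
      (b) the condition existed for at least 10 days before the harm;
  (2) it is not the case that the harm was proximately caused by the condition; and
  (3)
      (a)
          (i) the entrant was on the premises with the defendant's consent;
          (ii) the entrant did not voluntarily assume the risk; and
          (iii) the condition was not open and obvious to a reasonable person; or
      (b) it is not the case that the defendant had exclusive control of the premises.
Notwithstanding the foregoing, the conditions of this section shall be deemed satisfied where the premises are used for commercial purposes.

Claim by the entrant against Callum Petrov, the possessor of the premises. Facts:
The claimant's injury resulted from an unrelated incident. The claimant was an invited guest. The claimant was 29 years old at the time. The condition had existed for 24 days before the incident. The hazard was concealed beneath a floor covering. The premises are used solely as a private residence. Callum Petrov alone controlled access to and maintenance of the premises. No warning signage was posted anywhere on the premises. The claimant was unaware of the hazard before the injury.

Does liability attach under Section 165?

Yes — liable.

(a) no signage posted — holds.
(b) condition ≥10 days old — met.
(1) = T OR T = true.
(2) not (proximate cause) — holds.
(i) consent to enter — met.
(ii) no assumed risk — satisfied.
(iii) not open/obvious — met.
(a): T AND T AND T → true.
(b) not (exclusive control) — not met.
So (3) is satisfied (T OR F).
Overall: T AND T AND T → true.
Exception (commercial use) — not satisfied.
Result: main true OR exception false → true.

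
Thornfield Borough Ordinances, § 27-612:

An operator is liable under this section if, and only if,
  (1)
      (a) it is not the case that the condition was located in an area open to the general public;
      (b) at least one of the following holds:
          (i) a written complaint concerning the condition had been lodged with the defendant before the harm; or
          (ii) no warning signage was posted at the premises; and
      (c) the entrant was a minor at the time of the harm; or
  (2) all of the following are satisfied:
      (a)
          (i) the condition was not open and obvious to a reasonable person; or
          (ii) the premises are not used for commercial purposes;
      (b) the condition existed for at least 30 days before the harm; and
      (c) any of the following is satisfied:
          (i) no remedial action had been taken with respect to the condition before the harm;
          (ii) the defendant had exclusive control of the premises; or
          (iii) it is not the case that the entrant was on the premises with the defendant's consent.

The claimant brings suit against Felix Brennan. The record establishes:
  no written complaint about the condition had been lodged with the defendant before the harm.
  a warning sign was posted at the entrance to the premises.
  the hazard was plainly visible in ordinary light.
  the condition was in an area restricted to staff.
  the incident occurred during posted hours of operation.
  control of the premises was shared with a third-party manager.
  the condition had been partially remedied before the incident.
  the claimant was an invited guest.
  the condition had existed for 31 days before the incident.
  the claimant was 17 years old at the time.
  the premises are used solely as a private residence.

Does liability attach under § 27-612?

No — not liable.

(a) not (public area) — met.
(i) complaint lodged — fails.
(ii) no signage posted — not satisfied.
(b) = F OR F = false.
(c) entrant a minor — holds.
(1) = T AND F AND T = false.
(i) not open/obvious — not met.
(ii) not (commercial use) — met.
(a): F OR T → true.
(b) condition ≥30 days old — holds.
(i) no remedial action — not satisfied.
(ii) exclusive control — not satisfied.
(iii) not (consent to enter) — not met.
(c): F OR F OR F → false.
(2): T AND T AND F → false.
Overall = F OR F = false.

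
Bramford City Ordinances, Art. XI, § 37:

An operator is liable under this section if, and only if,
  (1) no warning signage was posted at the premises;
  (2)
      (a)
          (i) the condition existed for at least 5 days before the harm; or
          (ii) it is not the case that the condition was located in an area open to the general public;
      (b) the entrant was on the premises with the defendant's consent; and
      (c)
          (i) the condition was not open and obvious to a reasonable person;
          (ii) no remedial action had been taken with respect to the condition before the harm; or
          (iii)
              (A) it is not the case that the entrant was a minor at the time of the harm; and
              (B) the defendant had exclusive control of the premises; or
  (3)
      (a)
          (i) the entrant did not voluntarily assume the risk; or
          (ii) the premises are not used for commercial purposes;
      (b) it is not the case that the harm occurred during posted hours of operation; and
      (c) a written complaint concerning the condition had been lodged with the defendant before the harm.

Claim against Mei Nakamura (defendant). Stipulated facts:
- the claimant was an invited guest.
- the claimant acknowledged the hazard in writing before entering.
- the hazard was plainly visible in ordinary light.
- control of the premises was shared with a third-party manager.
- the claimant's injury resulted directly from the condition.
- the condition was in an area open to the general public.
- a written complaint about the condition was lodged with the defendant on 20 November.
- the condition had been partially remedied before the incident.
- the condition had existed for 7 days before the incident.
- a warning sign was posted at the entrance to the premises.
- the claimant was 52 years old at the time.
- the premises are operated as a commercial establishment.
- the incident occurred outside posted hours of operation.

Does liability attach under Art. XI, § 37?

No — not liable.

(1) no signage posted — fails.
(i) condition ≥5 days old — holds.
(ii) not (public area) — not satisfied.
(a): T OR F → true.
(b) consent to enter — holds.
(i) not open/obvious — not satisfied.
(ii) no remedial action — not satisfied.
(A) not (entrant a minor) — met.
(B) exclusive control — fails.
(iii): T AND F → false.
(c): F OR F OR F → false.
(2): T AND T AND F → false.
(i) no assumed risk — not met.
(ii) not (commercial use) — not satisfied.
(a): F OR F → false.
(b) not (during posted hours) — holds.
(c) complaint lodged — holds.
(3): F AND T AND T → false.
Overall: F OR F OR F → false.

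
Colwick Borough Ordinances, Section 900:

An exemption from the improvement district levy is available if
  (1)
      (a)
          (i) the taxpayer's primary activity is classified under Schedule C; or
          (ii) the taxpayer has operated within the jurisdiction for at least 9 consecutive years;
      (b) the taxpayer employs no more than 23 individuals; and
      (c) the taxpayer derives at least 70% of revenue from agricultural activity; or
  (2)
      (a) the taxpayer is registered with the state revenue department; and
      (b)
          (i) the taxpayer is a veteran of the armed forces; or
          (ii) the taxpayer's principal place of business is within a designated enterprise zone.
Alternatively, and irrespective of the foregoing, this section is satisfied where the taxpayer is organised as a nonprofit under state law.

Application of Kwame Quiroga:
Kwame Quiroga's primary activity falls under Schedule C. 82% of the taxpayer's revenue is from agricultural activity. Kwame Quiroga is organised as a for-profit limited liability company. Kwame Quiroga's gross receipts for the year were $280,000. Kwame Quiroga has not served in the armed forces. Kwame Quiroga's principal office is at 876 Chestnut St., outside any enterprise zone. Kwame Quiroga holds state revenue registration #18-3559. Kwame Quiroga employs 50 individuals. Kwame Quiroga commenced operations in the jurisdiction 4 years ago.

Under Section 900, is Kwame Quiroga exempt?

No — not exempt.

(i) Schedule C activity — met.
(ii) ≥ 9 yrs in jurisdiction — not met.
(a) = T OR F = true.
(b) ≤ 23 employees — not satisfied.
(c) ≥70% agricultural — met.
(1) = T AND F AND T = false.
(a) state-registered — satisfied.
(i) veteran — fails.
(ii) in enterprise zone — not met.
(b) = F OR F = false.
(2) = T AND F = false.
So Overall is not satisfied (F OR F).
Exception (nonprofit) — not satisfied.
Result: main false OR exception false → false.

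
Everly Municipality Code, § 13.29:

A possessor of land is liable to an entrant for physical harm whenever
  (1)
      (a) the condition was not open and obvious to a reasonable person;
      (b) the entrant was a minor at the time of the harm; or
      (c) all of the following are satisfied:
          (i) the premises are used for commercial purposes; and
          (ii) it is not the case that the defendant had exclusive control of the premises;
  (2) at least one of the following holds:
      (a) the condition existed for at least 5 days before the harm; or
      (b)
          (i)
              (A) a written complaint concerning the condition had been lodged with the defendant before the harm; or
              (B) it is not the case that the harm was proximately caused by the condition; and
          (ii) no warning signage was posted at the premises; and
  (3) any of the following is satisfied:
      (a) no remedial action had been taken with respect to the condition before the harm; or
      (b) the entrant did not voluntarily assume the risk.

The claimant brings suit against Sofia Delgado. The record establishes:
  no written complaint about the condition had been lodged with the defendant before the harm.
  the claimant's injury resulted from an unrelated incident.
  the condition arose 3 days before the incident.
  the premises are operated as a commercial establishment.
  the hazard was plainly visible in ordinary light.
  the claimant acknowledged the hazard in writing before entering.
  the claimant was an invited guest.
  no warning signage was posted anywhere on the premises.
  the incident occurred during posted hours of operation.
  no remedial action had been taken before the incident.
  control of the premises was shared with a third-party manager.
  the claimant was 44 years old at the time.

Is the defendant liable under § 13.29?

(a) not open/obvious — not met.
(b) entrant a minor — not met.
(i) commercial use — met.
(ii) not (exclusive control) — holds.
(c) = T AND T = true.
So (1) is satisfied (F OR F OR T).
(a) condition ≥5 days old — fails.
(A) complaint lodged — not met.
(B) not (proximate cause) — met.
(i) = F OR T = true.
(ii) no signage posted — satisfied.
So (b) is satisfied (T AND T).
So (2) is satisfied (F OR T).
(a) no remedial action — met.
(b) no assumed risk — not satisfied.
So (3) is satisfied (T OR F).
Overall = T AND T AND T = true.

Yes — liable.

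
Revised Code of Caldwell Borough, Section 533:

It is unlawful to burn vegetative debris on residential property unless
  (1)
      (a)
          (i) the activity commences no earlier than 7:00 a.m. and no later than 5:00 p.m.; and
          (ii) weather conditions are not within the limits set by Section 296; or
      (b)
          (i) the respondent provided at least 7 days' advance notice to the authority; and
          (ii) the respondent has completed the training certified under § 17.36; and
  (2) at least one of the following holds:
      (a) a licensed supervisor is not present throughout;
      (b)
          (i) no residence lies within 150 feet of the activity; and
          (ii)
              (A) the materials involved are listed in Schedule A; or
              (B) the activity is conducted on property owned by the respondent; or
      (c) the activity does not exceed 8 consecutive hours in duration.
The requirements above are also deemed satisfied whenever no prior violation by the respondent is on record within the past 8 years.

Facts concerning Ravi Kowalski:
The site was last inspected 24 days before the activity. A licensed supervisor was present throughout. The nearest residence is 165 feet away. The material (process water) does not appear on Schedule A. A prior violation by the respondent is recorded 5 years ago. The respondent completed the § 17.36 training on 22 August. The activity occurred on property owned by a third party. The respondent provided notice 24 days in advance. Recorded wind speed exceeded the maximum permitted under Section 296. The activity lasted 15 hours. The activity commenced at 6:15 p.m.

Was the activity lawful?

(i) start within hours — not met.
(ii) not (weather ok) — met.
(a) = F AND T = false.
(i) ≥7 days' notice — satisfied.
(ii) training certified — met.
(b): T AND T → true.
(1) = F OR T = true.
(a) not (supervisor present) — not satisfied.
(i) no residence in 150 ft — holds.
(A) Schedule A material — not met.
(B) own property — fails.
(ii) = F OR F = false.
So (b) is not satisfied (T AND F).
(c) ≤ 8 hrs duration — not satisfied.
So (2) is not satisfied (F OR F OR F).
So Overall is not satisfied (T AND F).
Exception (no prior violation) — not satisfied.
Result: main false OR exception false → false.

No — unlawful.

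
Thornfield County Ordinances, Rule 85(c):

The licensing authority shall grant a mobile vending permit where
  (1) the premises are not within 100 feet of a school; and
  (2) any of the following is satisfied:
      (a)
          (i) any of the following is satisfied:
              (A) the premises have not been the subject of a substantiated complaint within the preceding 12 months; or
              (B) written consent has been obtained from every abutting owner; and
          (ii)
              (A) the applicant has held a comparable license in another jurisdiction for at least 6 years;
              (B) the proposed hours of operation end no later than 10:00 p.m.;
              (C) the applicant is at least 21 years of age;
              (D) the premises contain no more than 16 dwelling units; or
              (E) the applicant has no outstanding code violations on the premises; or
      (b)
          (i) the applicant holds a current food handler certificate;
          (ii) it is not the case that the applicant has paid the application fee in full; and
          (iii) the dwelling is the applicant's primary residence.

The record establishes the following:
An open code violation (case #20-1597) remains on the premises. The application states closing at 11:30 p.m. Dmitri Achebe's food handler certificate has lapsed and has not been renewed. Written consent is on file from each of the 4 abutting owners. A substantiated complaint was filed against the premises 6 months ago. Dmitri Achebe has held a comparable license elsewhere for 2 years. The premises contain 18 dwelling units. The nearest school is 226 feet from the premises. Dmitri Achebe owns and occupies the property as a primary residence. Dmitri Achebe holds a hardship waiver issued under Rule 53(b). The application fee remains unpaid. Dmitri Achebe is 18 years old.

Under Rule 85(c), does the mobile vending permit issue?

(1) ≥100 ft from school — met.
(A) no complaint in 12 mo. — not met.
(B) all abutters consent — met.
(i): F OR T → true.
(A) prior license ≥ 6 yr — not satisfied.
(B) closes by 10 p.m. — not met.
(C) age ≥ 21 — not met.
(D) ≤ 16 units — not satisfied.
(E) no code violations — not satisfied.
(ii): F OR F OR F OR F OR F → false.
(a) = T AND F = false.
(i) food handler cert. — not met.
(ii) not (fee paid) — met.
(iii) primary residence — satisfied.
(b): F AND T AND T → false.
(2): F OR F → false.
Overall = T AND F = false.

No — denied.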